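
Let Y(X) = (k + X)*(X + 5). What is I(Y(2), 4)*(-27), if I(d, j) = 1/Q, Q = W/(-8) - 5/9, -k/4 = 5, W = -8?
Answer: -243/4 ≈ -60.750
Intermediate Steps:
k = -20 (k = -4*5 = -20)
Y(X) = (-20 + X)*(5 + X) (Y(X) = (-20 + X)*(X + 5) = (-20 + X)*(5 + X))
Q = 4/9 (Q = -8/(-8) - 5/9 = -8*(-⅛) - 5*⅑ = 1 - 5/9 = 4/9 ≈ 0.44444)
I(d, j) = 9/4 (I(d, j) = 1/(4/9) = 9/4)
I(Y(2), 4)*(-27) = (9/4)*(-27) = -243/4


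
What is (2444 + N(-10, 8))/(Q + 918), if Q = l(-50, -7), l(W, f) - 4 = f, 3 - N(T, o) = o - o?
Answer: 2447/915 ≈ 2.6743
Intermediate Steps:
N(T, o) = 3 (N(T, o) = 3 - (o - o) = 3 - 1*0 = 3 + 0 = 3)
l(W, f) = 4 + f
Q = -3 (Q = 4 - 7 = -3)
(2444 + N(-10, 8))/(Q + 918) = (2444 + 3)/(-3 + 918) = 2447/915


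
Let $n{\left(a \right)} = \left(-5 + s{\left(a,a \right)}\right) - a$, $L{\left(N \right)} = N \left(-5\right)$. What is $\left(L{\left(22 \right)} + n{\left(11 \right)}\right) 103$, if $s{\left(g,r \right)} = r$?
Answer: $-11845$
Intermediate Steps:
$L{\left(N \right)} = - 5 N$
$n{\left(a \right)} = -5$ ($n{\left(a \right)} = \left(-5 + a\right) - a = -5$)
$\left(L{\left(22 \right)} + n{\left(11 \right)}\right) 103 = \left(\left(-5\right) 22 - 5\right) 103 = \left(-110 - 5\right) 103 = \left(-115\right) 103 = -11845$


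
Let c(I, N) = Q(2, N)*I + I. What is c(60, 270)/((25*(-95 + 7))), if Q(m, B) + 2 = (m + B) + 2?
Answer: -819/110 ≈ -7.4455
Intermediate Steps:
Q(m, B) = B + m (Q(m, B) = -2 + ((m + B) + 2) = -2 + ((B + m) + 2) = -2 + (2 + B + m) = B + m)
c(I, N) = I + I*(2 + N) (c(I, N) = (N + 2)*I + I = (2 + N)*I + I = I*(2 + N) + I = I + I*(2 + N))
c(60, 270)/((25*(-95 + 7))) = (60*(3 + 270))/((25*(-95 + 7))) = (60*273)/((25*(-88))) = 16380/(-2200) = 16380*(-1/2200) = -819/110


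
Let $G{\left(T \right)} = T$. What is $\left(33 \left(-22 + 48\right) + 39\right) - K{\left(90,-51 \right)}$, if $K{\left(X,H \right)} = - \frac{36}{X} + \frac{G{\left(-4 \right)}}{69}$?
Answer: $\frac{309623}{345} \approx 897.46$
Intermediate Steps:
$K{\left(X,H \right)} = - \frac{4}{69} - \frac{36}{X}$ ($K{\left(X,H \right)} = - \frac{36}{X} - \frac{4}{69} = - \frac{4}{69} - \frac{36}{X}$)
$\left(33 \left(-22 + 48\right) + 39\right) - K{\left(90,-51 \right)} = \left(33 \left(-22 + 48\right) + 39\right) - \left(- \frac{4}{69} - \frac{36}{90}\right) = \left(33 \cdot 26 + 39\right) - \left(- \frac{4}{69} - \frac{2}{5}\right) = \left(858 + 39\right) - \left(- \frac{4}{69} - \frac{2}{5}\right) = 897 - - \frac{158}{345} = 897 + \frac{158}{345} = \frac{309623}{345}$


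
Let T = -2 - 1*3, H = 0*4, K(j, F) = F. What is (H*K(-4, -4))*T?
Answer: 0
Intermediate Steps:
H = 0
T = -5 (T = -2 - 3 = -5)
(H*K(-4, -4))*T = (0*(-4))*(-5) = 0*(-5) = 0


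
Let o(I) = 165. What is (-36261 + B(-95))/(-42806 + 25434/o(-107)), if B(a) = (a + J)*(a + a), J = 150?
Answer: 2569105/2345852 ≈ 1.0952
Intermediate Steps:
B(a) = 2*a*(150 + a) (B(a) = (a + 150)*(a + a) = (150 + a)*(2*a) = 2*a*(150 + a))
(-36261 + B(-95))/(-42806 + 25434/o(-107)) = (-36261 + 2*(-95)*(150 - 95))/(-42806 + 25434/165) = (-36261 + 2*(-95)*55)/(-42806 + 25434*(1/165)) = (-36261 - 10450)/(-42806 + 8478/55) = -46711/(-2345852/55) = -46711*(-55/2345852) = 2569105/2345852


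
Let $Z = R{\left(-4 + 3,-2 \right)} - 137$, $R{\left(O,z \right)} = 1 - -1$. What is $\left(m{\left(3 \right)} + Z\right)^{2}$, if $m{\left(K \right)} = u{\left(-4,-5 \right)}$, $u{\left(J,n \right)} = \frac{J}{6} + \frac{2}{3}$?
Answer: $18225$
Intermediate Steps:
$R{\left(O,z \right)} = 2$ ($R{\left(O,z \right)} = 1 + \left(-1 + 2\right) = 1 + 1 = 2$)
$Z = -135$ ($Z = 2 - 137 = -135$)
$u{\left(J,n \right)} = \frac{2}{3} + \frac{J}{6}$ ($u{\left(J,n \right)} = J \frac{1}{6} + 2 \cdot \frac{1}{3} = \frac{J}{6} + \frac{2}{3} = \frac{2}{3} + \frac{J}{6}$)
$m{\left(K \right)} = 0$ ($m{\left(K \right)} = \frac{2}{3} + \frac{1}{6} \left(-4\right) = \frac{2}{3} - \frac{2}{3} = 0$)
$\left(m{\left(3 \right)} + Z\right)^{2} = \left(0 - 135\right)^{2} = \left(-135\right)^{2} = 18225$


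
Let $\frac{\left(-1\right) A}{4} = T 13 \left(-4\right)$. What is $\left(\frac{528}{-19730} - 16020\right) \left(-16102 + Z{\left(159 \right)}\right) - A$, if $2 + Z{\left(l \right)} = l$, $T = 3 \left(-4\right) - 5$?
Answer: $\frac{503988768124}{1973} \approx 2.5544 \cdot 10^{8}$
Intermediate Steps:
$T = -17$ ($T = -12 - 5 = -17$)
$Z{\left(l \right)} = -2 + l$
$A = -3536$ ($A = - 4 \left(-17\right) 13 \left(-4\right) = - 4 \left(\left(-221\right) \left(-4\right)\right) = \left(-4\right) 884 = -3536$)
$\left(\frac{528}{-19730} - 16020\right) \left(-16102 + Z{\left(159 \right)}\right) - A = \left(\frac{528}{-19730} - 16020\right) \left(-16102 + \left(-2 + 159\right)\right) - -3536 = \left(528 \left(- \frac{1}{19730}\right) - 16020\right) \left(-16102 + 157\right) + 3536 = \left(- \frac{264}{9865} - 16020\right) \left(-15945\right) + 3536 = \left(- \frac{158037564}{9865}\right) \left(-15945\right) + 3536 = \frac{503981791596}{1973} + 3536 = \frac{503988768124}{1973}$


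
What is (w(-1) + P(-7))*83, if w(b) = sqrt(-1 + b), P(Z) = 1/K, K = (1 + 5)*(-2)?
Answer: -83/12 + 83*I*sqrt(2) ≈ -6.9167 + 117.38*I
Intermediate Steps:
K = -12 (K = 6*(-2) = -12)
P(Z) = -1/12 (P(Z) = 1/(-12) = -1/12)
(w(-1) + P(-7))*83 = (sqrt(-1 - 1) - 1/12)*83 = (sqrt(-2) - 1/12)*83 = (I*sqrt(2) - 1/12)*83 = (-1/12 + I*sqrt(2))*83 = -83/12 + 83*I*sqrt(2)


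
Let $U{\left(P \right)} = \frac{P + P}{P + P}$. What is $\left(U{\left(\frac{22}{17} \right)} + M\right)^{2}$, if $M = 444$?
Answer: $198025$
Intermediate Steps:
$U{\left(P \right)} = 1$ ($U{\left(P \right)} = \frac{2 P}{2 P} = 2 P \frac{1}{2 P} = 1$)
$\left(U{\left(\frac{22}{17} \right)} + M\right)^{2} = \left(1 + 444\right)^{2} = 445^{2} = 198025$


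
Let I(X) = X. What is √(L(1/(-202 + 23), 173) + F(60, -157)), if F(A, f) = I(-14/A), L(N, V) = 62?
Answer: √55590/30 ≈ 7.8592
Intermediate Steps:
F(A, f) = -14/A
√(L(1/(-202 + 23), 173) + F(60, -157)) = √(62 - 14/60) = √(62 - 14*1/60) = √(62 - 7/30) = √(1853/30) = √55590/30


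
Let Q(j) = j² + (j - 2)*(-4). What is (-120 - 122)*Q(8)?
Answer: -9680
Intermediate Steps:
Q(j) = 8 + j² - 4*j (Q(j) = j² + (-2 + j)*(-4) = j² + (8 - 4*j) = 8 + j² - 4*j)
(-120 - 122)*Q(8) = (-120 - 122)*(8 + 8² - 4*8) = -242*(8 + 64 - 32) = -242*40 = -9680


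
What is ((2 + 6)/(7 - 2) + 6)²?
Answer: 1444/25 ≈ 57.760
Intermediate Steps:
((2 + 6)/(7 - 2) + 6)² = (8/5 + 6)² = (38/5)² = 1444/25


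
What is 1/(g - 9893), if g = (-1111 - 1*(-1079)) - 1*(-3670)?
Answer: -1/6255 ≈ -0.00015987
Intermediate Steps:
g = 3638 (g = (-1111 + 1079) + 3670 = -32 + 3670 = 3638)
1/(g - 9893) = 1/(3638 - 9893) = 1/(-6255) = -1/6255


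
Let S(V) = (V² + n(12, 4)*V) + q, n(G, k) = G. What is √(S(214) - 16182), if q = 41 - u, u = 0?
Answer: √32223 ≈ 179.51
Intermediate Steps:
q = 41 (q = 41 - 1*0 = 41 + 0 = 41)
S(V) = 41 + V² + 12*V (S(V) = (V² + 12*V) + 41 = 41 + V² + 12*V)
√(S(214) - 16182) = √((41 + 214² + 12*214) - 16182) = √((41 + 45796 + 2568) - 16182) = √(48405 - 16182) = √32223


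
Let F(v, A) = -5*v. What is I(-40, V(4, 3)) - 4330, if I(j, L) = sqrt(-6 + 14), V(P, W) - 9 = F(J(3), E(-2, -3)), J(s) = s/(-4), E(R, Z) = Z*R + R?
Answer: -4330 + 2*sqrt(2) ≈ -4327.2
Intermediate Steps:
E(R, Z) = R + R*Z (E(R, Z) = R*Z + R = R + R*Z)
J(s) = -s/4 (J(s) = s*(-1/4) = -s/4)
V(P, W) = 51/4 (V(P, W) = 9 - (-5)*3/4 = 9 - 5*(-3/4) = 9 + 15/4 = 51/4)
I(j, L) = 2*sqrt(2) (I(j, L) = sqrt(8) = 2*sqrt(2))
I(-40, V(4, 3)) - 4330 = 2*sqrt(2) - 4330 = -4330 + 2*sqrt(2)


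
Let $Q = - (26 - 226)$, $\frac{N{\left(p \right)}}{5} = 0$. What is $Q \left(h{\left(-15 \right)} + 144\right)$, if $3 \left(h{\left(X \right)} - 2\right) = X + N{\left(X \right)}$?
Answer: $28200$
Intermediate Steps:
$N{\left(p \right)} = 0$ ($N{\left(p \right)} = 5 \cdot 0 = 0$)
$h{\left(X \right)} = 2 + \frac{X}{3}$ ($h{\left(X \right)} = 2 + \frac{X + 0}{3} = 2 + \frac{X}{3}$)
$Q = 200$ ($Q = \left(-1\right) \left(-200\right) = 200$)
$Q \left(h{\left(-15 \right)} + 144\right) = 200 \left(\left(2 + \frac{1}{3} \left(-15\right)\right) + 144\right) = 200 \left(\left(2 - 5\right) + 144\right) = 200 \left(-3 + 144\right) = 200 \cdot 141 = 28200$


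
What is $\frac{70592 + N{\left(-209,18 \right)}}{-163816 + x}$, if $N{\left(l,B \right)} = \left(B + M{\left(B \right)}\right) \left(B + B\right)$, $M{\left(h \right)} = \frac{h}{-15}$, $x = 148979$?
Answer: $- \frac{355984}{74185} \approx -4.7986$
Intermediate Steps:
$M{\left(h \right)} = - \frac{h}{15}$ ($M{\left(h \right)} = h \left(- \frac{1}{15}\right) = - \frac{h}{15}$)
$N{\left(l,B \right)} = \frac{28 B^{2}}{15}$ ($N{\left(l,B \right)} = \left(B - \frac{B}{15}\right) \left(B + B\right) = \frac{14 B}{15} \cdot 2 B = \frac{28 B^{2}}{15}$)
$\frac{70592 + N{\left(-209,18 \right)}}{-163816 + x} = \frac{70592 + \frac{28 \cdot 18^{2}}{15}}{-163816 + 148979} = \frac{70592 + \frac{28}{15} \cdot 324}{-14837} = \left(70592 + \frac{3024}{5}\right) \left(- \frac{1}{14837}\right) = \frac{355984}{5} \left(- \frac{1}{14837}\right) = - \frac{355984}{74185}$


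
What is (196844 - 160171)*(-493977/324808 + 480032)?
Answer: 519815570416597/29528 ≈ 1.7604e+10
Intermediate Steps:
(196844 - 160171)*(-493977/324808 + 480032) = 36673*(-493977*1/324808 + 480032) = 36673*(-44907/29528 + 480032) = 36673*(14174339989/29528) = 519815570416597/29528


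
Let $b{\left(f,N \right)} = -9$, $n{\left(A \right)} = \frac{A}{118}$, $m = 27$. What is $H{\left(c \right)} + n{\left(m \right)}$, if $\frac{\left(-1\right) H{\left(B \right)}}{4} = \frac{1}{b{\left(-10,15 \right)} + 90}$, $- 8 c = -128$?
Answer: $\frac{1715}{9558} \approx 0.17943$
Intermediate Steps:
$c = 16$ ($c = \left(- \frac{1}{8}\right) \left(-128\right) = 16$)
$n{\left(A \right)} = \frac{A}{118}$ ($n{\left(A \right)} = A \frac{1}{118} = \frac{A}{118}$)
$H{\left(B \right)} = - \frac{4}{81}$ ($H{\left(B \right)} = - \frac{4}{-9 + 90} = - \frac{4}{81}$)
$H{\left(c \right)} + n{\left(m \right)} = - \frac{4}{81} + \frac{1}{118} \cdot 27 = - \frac{4}{81} + \frac{27}{118} = \frac{1715}{9558}$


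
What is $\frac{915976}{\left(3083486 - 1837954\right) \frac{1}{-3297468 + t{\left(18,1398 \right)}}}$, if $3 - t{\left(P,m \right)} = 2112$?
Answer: $- \frac{755583335538}{311383} \approx -2.4265 \cdot 10^{6}$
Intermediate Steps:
$t{\left(P,m \right)} = -2109$ ($t{\left(P,m \right)} = 3 - 2112 = -2109$)
$\frac{915976}{\left(3083486 - 1837954\right) \frac{1}{-3297468 + t{\left(18,1398 \right)}}} = \frac{915976}{\left(3083486 - 1837954\right) \frac{1}{-3297468 - 2109}} = \frac{915976}{1245532 \frac{1}{-3299577}} = \frac{915976}{1245532 \left(- \frac{1}{3299577}\right)} = \frac{915976}{- \frac{1245532}{3299577}} = 915976 \left(- \frac{3299577}{1245532}\right) = - \frac{755583335538}{311383}$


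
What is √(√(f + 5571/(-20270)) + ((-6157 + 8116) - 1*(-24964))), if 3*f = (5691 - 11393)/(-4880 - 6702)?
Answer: √(3338724529507990884300 + 352150710*I*√13732191944551230)/352150710 ≈ 164.08 + 0.001014*I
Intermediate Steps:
f = 2851/17373 (f = ((5691 - 11393)/(-4880 - 6702))/3 = (-5702/(-11582))/3 = (-5702*(-1/11582))/3 = (⅓)*(2851/5791) = 2851/17373 ≈ 0.16411)
√(√(f + 5571/(-20270)) + ((-6157 + 8116) - 1*(-24964))) = √(√(2851/17373 + 5571/(-20270)) + ((-6157 + 8116) - 1*(-24964))) = √(√(2851/17373 + 5571*(-1/20270)) + (1959 + 24964)) = √(√(2851/17373 - 5571/20270) + 26923) = √(√(-38995213/352150710) + 26923) = √(I*√13732191944551230/352150710 + 26923) = √(26923 + I*√13732191944551230/352150710)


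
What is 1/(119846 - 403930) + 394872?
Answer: 112176817247/284084 ≈ 3.9487e+5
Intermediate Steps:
1/(119846 - 403930) + 394872 = 1/(-284084) + 394872 = -1/284084 + 394872 = 112176817247/284084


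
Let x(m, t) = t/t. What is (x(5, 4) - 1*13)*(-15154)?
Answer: 181848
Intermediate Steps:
x(m, t) = 1
(x(5, 4) - 1*13)*(-15154) = (1 - 1*13)*(-15154) = (1 - 13)*(-15154) = -12*(-15154) = 181848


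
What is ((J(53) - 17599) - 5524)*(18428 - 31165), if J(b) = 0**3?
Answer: 294517651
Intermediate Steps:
J(b) = 0
((J(53) - 17599) - 5524)*(18428 - 31165) = ((0 - 17599) - 5524)*(18428 - 31165) = (-17599 - 5524)*(-12737) = -23123*(-12737) = 294517651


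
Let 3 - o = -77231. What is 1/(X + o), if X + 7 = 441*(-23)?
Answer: 1/67084 ≈ 1.4907e-5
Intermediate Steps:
X = -10150 (X = -7 + 441*(-23) = -7 - 10143 = -10150)
o = 77234 (o = 3 - 1*(-77231) = 3 + 77231 = 77234)
1/(X + o) = 1/(-10150 + 77234) = 1/67084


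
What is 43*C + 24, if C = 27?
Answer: 1185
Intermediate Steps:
43*C + 24 = 43*27 + 24 = 1161 + 24 = 1185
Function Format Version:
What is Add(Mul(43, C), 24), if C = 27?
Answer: 1185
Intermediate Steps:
Add(Mul(43, C), 24) = Add(Mul(43, 27), 24) = Add(1161, 24) = 1185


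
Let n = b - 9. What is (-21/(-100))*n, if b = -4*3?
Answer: -441/100 ≈ -4.4100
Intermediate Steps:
b = -12
n = -21 (n = -12 - 9 = -21)
(-21/(-100))*n = -21/(-100)*(-21) = -21*(-1/100)*(-21) = (21/100)*(-21) = -441/100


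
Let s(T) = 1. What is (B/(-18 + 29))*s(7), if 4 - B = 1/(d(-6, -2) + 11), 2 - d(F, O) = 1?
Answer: 47/132 ≈ 0.35606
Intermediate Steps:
d(F, O) = 1 (d(F, O) = 2 - 1*1 = 2 - 1 = 1)
B = 47/12 (B = 4 - 1/(1 + 11) = 4 - 1/12 = 47/12 ≈ 3.9167)
(B/(-18 + 29))*s(7) = ((47/12)/(-18 + 29))*1 = ((47/12)/11)*1 = ((1/11)*(47/12))*1 = (47/132)*1 = 47/132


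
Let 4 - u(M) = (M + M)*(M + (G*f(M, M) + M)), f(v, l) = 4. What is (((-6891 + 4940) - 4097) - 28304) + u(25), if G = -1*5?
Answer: -35848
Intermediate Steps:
G = -5
u(M) = 4 - 2*M*(-20 + 2*M) (u(M) = 4 - (M + M)*(M + (-5*4 + M)) = 4 - 2*M*(M + (-20 + M)) = 4 - 2*M*(-20 + 2*M))
(((-6891 + 4940) - 4097) - 28304) + u(25) = (((-6891 + 4940) - 4097) - 28304) + (4 - 4*25² + 40*25) = ((-1951 - 4097) - 28304) + (4 - 4*625 + 1000) = (-6048 - 28304) + (4 - 2500 + 1000) = -34352 - 1496 = -35848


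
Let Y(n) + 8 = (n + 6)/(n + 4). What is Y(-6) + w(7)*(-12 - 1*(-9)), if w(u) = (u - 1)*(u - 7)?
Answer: -8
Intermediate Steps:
w(u) = (-1 + u)*(-7 + u)
Y(n) = -8 + (6 + n)/(4 + n) (Y(n) = -8 + (n + 6)/(n + 4) = -8 + (6 + n)/(4 + n))
Y(-6) + w(7)*(-12 - 1*(-9)) = (-26 - 7*(-6))/(4 - 6) + (7 + 7² - 8*7)*(-12 - 1*(-9)) = (-26 + 42)/(-2) + (7 + 49 - 56)*(-12 + 9) = -½*16 + 0*(-3) = -8 + 0 = -8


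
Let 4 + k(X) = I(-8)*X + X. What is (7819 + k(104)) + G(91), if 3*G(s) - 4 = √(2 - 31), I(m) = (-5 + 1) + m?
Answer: 20017/3 + I*√29/3 ≈ 6672.3 + 1.7951*I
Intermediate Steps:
I(m) = -4 + m
G(s) = 4/3 + I*√29/3 (G(s) = 4/3 + √(2 - 31)/3 = 4/3 + √(-29)/3 = 4/3 + (I*√29)/3 = 4/3 + I*√29/3)
k(X) = -4 - 11*X (k(X) = -4 + ((-4 - 8)*X + X) = -4 + (-12*X + X) = -4 - 11*X)
(7819 + k(104)) + G(91) = (7819 + (-4 - 11*104)) + (4/3 + I*√29/3) = (7819 + (-4 - 1144)) + (4/3 + I*√29/3) = (7819 - 1148) + (4/3 + I*√29/3) = 6671 + (4/3 + I*√29/3) = 20017/3 + I*√29/3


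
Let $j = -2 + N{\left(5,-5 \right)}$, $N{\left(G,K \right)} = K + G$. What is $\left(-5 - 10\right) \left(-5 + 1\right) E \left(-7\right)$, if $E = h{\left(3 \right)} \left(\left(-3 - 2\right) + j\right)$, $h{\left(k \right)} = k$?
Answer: $8820$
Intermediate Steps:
$N{\left(G,K \right)} = G + K$
$j = -2$ ($j = -2 + \left(5 - 5\right) = -2 + 0 = -2$)
$E = -21$ ($E = 3 \left(\left(-3 - 2\right) - 2\right) = 3 \left(-5 - 2\right) = 3 \left(-7\right) = -21$)
$\left(-5 - 10\right) \left(-5 + 1\right) E \left(-7\right) = \left(-5 - 10\right) \left(-5 + 1\right) \left(-21\right) \left(-7\right) = \left(-15\right) \left(-4\right) \left(-21\right) \left(-7\right) = 60 \left(-21\right) \left(-7\right) = \left(-1260\right) \left(-7\right) = 8820$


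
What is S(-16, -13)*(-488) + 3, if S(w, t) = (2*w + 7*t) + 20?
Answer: 50267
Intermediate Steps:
S(w, t) = 20 + 2*w + 7*t
S(-16, -13)*(-488) + 3 = (20 + 2*(-16) + 7*(-13))*(-488) + 3 = (20 - 32 - 91)*(-488) + 3 = -103*(-488) + 3 = 50264 + 3 = 50267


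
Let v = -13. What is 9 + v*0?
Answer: 9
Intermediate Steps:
9 + v*0 = 9 - 13*0 = 9 + 0 = 9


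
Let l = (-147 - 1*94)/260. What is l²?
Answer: 58081/67600 ≈ 0.85919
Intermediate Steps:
l = -241/260 (l = (-147 - 94)*(1/260) = -241*1/260 = -241/260 ≈ -0.92692)
l² = (-241/260)² = 58081/67600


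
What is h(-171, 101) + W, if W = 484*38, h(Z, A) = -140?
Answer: 18252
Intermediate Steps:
W = 18392
h(-171, 101) + W = -140 + 18392 = 18252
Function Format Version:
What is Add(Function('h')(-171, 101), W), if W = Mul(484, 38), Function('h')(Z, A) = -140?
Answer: 18252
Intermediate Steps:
W = 18392
Add(Function('h')(-171, 101), W) = Add(-140, 18392) = 18252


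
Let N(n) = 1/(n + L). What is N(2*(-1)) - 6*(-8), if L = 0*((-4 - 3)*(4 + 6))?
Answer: 95/2 ≈ 47.500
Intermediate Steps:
L = 0 (L = 0*(-7*10) = 0*(-70) = 0)
N(n) = 1/n (N(n) = 1/(n + 0) = 1/n)
N(2*(-1)) - 6*(-8) = 1/(2*(-1)) - 6*(-8) = 1/(-2) + 48 = -½ + 48 = 95/2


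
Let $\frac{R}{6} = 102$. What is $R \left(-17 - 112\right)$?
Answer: $-78948$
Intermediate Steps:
$R = 612$ ($R = 6 \cdot 102 = 612$)
$R \left(-17 - 112\right) = 612 \left(-17 - 112\right) = 612 \left(-129\right) = -78948$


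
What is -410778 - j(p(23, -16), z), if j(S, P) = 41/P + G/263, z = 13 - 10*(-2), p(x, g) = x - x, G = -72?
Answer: -3565150669/8679 ≈ -4.1078e+5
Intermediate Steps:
p(x, g) = 0
z = 33 (z = 13 + 20 = 33)
j(S, P) = -72/263 + 41/P (j(S, P) = 41/P - 72/263 = -72/263 + 41/P)
-410778 - j(p(23, -16), z) = -410778 - (-72/263 + 41/33) = -410778 - 1*8407/8679 = -410778 - 8407/8679 = -3565150669/8679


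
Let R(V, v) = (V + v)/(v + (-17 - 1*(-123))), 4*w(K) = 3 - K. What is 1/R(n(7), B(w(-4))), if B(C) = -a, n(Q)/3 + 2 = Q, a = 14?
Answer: 92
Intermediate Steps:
n(Q) = -6 + 3*Q
w(K) = 3/4 - K/4 (w(K) = (3 - K)/4 = 3/4 - K/4)
B(C) = -14 (B(C) = -1*14 = -14)
R(V, v) = (V + v)/(106 + v) (R(V, v) = (V + v)/(v + (-17 + 123)) = (V + v)/(v + 106) = (V + v)/(106 + v))
1/R(n(7), B(w(-4))) = 1/(((-6 + 3*7) - 14)/(106 - 14)) = 1/(((-6 + 21) - 14)/92) = 1/((15 - 14)/92) = 1/((1/92)*1) = 1/(1/92) = 92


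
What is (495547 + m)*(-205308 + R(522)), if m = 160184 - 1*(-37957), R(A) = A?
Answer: -142057590768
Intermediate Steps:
m = 198141 (m = 160184 + 37957 = 198141)
(495547 + m)*(-205308 + R(522)) = (495547 + 198141)*(-205308 + 522) = 693688*(-204786) = -142057590768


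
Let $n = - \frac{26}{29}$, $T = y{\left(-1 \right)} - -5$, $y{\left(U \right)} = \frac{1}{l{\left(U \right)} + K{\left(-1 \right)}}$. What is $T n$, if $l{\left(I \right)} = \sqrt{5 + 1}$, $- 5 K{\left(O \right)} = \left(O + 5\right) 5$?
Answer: $- \frac{598}{145} + \frac{13 \sqrt{6}}{145} \approx -3.9045$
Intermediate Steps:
$K{\left(O \right)} = -5 - O$ ($K{\left(O \right)} = - \frac{\left(O + 5\right) 5}{5} = - \frac{\left(5 + O\right) 5}{5} = - \frac{25 + 5 O}{5} = -5 - O$)
$l{\left(I \right)} = \sqrt{6}$
$y{\left(U \right)} = \frac{1}{-4 + \sqrt{6}}$ ($y{\left(U \right)} = \frac{1}{\sqrt{6} - 4} = \frac{1}{-4 + \sqrt{6}}$)
$T = \frac{23}{5} - \frac{\sqrt{6}}{10}$ ($T = \left(- \frac{2}{5} - \frac{\sqrt{6}}{10}\right) - -5 = \left(- \frac{2}{5} - \frac{\sqrt{6}}{10}\right) + 5 = \frac{23}{5} - \frac{\sqrt{6}}{10} \approx 4.355$)
$n = - \frac{26}{29}$ ($n = \left(-26\right) \frac{1}{29} = - \frac{26}{29} \approx -0.89655$)
$T n = \left(\frac{23}{5} - \frac{\sqrt{6}}{10}\right) \left(- \frac{26}{29}\right) = - \frac{598}{145} + \frac{13 \sqrt{6}}{145}$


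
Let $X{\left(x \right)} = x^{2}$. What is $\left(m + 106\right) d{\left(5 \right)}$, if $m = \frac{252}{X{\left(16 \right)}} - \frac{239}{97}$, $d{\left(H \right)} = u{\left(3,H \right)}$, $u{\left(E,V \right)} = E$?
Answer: $\frac{1946589}{6208} \approx 313.56$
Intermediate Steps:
$d{\left(H \right)} = 3$
$m = - \frac{9185}{6208}$ ($m = \frac{252}{16^{2}} - \frac{239}{97} = \frac{252}{256} - \frac{239}{97} = 252 \cdot \frac{1}{256} - \frac{239}{97} = \frac{63}{64} - \frac{239}{97} = - \frac{9185}{6208} \approx -1.4795$)
$\left(m + 106\right) d{\left(5 \right)} = \left(- \frac{9185}{6208} + 106\right) 3 = \frac{648863}{6208} \cdot 3 = \frac{1946589}{6208}$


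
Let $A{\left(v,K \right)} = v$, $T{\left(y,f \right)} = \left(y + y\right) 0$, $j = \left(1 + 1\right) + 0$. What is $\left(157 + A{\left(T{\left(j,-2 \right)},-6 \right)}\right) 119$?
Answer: $18683$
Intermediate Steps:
$j = 2$ ($j = 2 + 0 = 2$)
$T{\left(y,f \right)} = 0$ ($T{\left(y,f \right)} = 2 y 0 = 0$)
$\left(157 + A{\left(T{\left(j,-2 \right)},-6 \right)}\right) 119 = \left(157 + 0\right) 119 = 157 \cdot 119 = 18683$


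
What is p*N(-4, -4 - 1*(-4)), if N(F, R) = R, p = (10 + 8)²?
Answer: 0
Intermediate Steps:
p = 324 (p = 18² = 324)
p*N(-4, -4 - 1*(-4)) = 324*(-4 - 1*(-4)) = 324*(-4 + 4) = 324*0 = 0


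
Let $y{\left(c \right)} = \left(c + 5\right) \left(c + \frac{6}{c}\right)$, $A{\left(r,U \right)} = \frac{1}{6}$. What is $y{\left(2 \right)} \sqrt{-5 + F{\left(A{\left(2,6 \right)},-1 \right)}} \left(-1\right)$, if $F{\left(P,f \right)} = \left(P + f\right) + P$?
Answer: $- \frac{35 i \sqrt{51}}{3} \approx - 83.317 i$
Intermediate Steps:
$A{\left(r,U \right)} = \frac{1}{6}$
$y{\left(c \right)} = \left(5 + c\right) \left(c + \frac{6}{c}\right)$
$F{\left(P,f \right)} = f + 2 P$
$y{\left(2 \right)} \sqrt{-5 + F{\left(A{\left(2,6 \right)},-1 \right)}} \left(-1\right) = \left(6 + 2^{2} + 5 \cdot 2 + \frac{30}{2}\right) \sqrt{-5 + \left(-1 + 2 \cdot \frac{1}{6}\right)} \left(-1\right) = \left(6 + 4 + 10 + 30 \cdot \frac{1}{2}\right) \sqrt{-5 + \left(-1 + \frac{1}{3}\right)} \left(-1\right) = \left(6 + 4 + 10 + 15\right) \sqrt{-5 - \frac{2}{3}} \left(-1\right) = 35 \sqrt{- \frac{17}{3}} \left(-1\right) = 35 \frac{i \sqrt{51}}{3} \left(-1\right) = \frac{35 i \sqrt{51}}{3} \left(-1\right) = - \frac{35 i \sqrt{51}}{3}$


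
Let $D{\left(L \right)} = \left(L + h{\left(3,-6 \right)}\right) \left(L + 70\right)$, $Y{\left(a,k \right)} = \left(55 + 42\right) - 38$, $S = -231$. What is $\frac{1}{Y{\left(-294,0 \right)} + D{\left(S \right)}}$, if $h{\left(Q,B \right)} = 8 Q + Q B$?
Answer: $\frac{1}{36284} \approx 2.756 \cdot 10^{-5}$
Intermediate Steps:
$Y{\left(a,k \right)} = 59$ ($Y{\left(a,k \right)} = 97 - 38 = 59$)
$h{\left(Q,B \right)} = 8 Q + B Q$
$D{\left(L \right)} = \left(6 + L\right) \left(70 + L\right)$ ($D{\left(L \right)} = \left(L + 3 \left(8 - 6\right)\right) \left(L + 70\right) = \left(L + 3 \cdot 2\right) \left(70 + L\right) = \left(L + 6\right) \left(70 + L\right) = \left(6 + L\right) \left(70 + L\right)$)
$\frac{1}{Y{\left(-294,0 \right)} + D{\left(S \right)}} = \frac{1}{59 + \left(420 + \left(-231\right)^{2} + 76 \left(-231\right)\right)} = \frac{1}{59 + \left(420 + 53361 - 17556\right)} = \frac{1}{59 + 36225} = \frac{1}{36284}$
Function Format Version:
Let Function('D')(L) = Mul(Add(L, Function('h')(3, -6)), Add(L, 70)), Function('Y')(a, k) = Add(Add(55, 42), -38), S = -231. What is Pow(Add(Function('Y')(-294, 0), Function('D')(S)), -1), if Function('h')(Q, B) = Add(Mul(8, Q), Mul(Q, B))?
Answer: Rational(1, 36284) ≈ 2.7560e-5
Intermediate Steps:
Function('Y')(a, k) = 59 (Function('Y')(a, k) = Add(97, -38) = 59)
Function('h')(Q, B) = Add(Mul(8, Q), Mul(B, Q))
Function('D')(L) = Mul(Add(6, L), Add(70, L)) (Function('D')(L) = Mul(Add(L, Mul(3, Add(8, -6))), Add(L, 70)) = Mul(Add(L, Mul(3, 2)), Add(70, L)) = Mul(Add(L, 6), Add(70, L)) = Mul(Add(6, L), Add(70, L)))
Pow(Add(Function('Y')(-294, 0), Function('D')(S)), -1) = Pow(Add(59, Add(420, Pow(-231, 2), Mul(76, -231))), -1) = Pow(Add(59, Add(420, 53361, -17556)), -1) = Pow(Add(59, 36225), -1) = Pow(36284, -1) = Rational(1, 36284)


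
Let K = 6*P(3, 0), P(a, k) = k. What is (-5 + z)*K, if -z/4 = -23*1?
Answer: 0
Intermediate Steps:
z = 92 (z = -(-92) = -4*(-23) = 92)
K = 0 (K = 6*0 = 0)
(-5 + z)*K = (-5 + 92)*0 = 87*0 = 0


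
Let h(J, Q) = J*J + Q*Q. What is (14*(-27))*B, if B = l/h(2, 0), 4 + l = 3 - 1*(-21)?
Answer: -1890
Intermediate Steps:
l = 20 (l = -4 + (3 - 1*(-21)) = -4 + (3 + 21) = -4 + 24 = 20)
h(J, Q) = J**2 + Q**2
B = 5 (B = 20/(2**2 + 0**2) = 20/(4 + 0) = 20/4 = 20*(1/4) = 5)
(14*(-27))*B = (14*(-27))*5 = -378*5 = -1890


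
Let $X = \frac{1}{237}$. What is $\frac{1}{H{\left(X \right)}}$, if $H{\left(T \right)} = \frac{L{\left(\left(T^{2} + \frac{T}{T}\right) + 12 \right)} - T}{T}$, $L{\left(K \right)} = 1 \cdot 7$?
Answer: $\frac{1}{1658} \approx 0.00060314$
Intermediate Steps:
$L{\left(K \right)} = 7$
$X = \frac{1}{237} \approx 0.0042194$
$H{\left(T \right)} = \frac{7 - T}{T}$
$\frac{1}{H{\left(X \right)}} = \frac{1}{\frac{1}{\frac{1}{237}} \left(7 - \frac{1}{237}\right)} = \frac{1}{237 \left(7 - \frac{1}{237}\right)} = \frac{1}{237 \cdot \frac{1658}{237}} = \frac{1}{1658}$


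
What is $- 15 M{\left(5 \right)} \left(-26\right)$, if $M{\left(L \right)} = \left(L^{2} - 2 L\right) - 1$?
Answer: $5460$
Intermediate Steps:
$M{\left(L \right)} = -1 + L^{2} - 2 L$
$- 15 M{\left(5 \right)} \left(-26\right) = - 15 \left(-1 + 5^{2} - 10\right) \left(-26\right) = - 15 \left(-1 + 25 - 10\right) \left(-26\right) = \left(-15\right) 14 \left(-26\right) = \left(-210\right) \left(-26\right) = 5460$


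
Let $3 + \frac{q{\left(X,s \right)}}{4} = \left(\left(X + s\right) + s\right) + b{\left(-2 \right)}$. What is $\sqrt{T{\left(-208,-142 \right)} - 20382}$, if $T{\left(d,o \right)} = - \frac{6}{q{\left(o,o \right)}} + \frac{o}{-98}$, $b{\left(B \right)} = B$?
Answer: $\frac{11 i \sqrt{6132549874}}{6034} \approx 142.76 i$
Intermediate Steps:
$q{\left(X,s \right)} = -20 + 4 X + 8 s$ ($q{\left(X,s \right)} = -12 + 4 \left(\left(\left(X + s\right) + s\right) - 2\right) = -12 + 4 \left(\left(X + 2 s\right) - 2\right) = -12 + 4 \left(-2 + X + 2 s\right) = -12 + \left(-8 + 4 X + 8 s\right) = -20 + 4 X + 8 s$)
$T{\left(d,o \right)} = - \frac{6}{-20 + 12 o} - \frac{o}{98}$ ($T{\left(d,o \right)} = - \frac{6}{-20 + 4 o + 8 o} + \frac{o}{-98} = - \frac{6}{-20 + 12 o} + o \left(- \frac{1}{98}\right) = - \frac{6}{-20 + 12 o} - \frac{o}{98}$)
$\sqrt{T{\left(-208,-142 \right)} - 20382} = \sqrt{\frac{-147 - - 142 \left(-5 + 3 \left(-142\right)\right)}{98 \left(-5 + 3 \left(-142\right)\right)} - 20382} = \sqrt{\frac{-147 - - 142 \left(-5 - 426\right)}{98 \left(-5 - 426\right)} - 20382} = \sqrt{\frac{-147 - \left(-142\right) \left(-431\right)}{98 \left(-431\right)} - 20382} = \sqrt{\frac{1}{98} \left(- \frac{1}{431}\right) \left(-147 - 61202\right) - 20382} = \sqrt{\frac{1}{98} \left(- \frac{1}{431}\right) \left(-61349\right) - 20382} = \sqrt{\frac{61349}{42238} - 20382} = \sqrt{- \frac{860833567}{42238}} = \frac{11 i \sqrt{6132549874}}{6034}$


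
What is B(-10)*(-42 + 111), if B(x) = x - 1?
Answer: -759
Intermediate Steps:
B(x) = -1 + x
B(-10)*(-42 + 111) = (-1 - 10)*(-42 + 111) = -11*69 = -759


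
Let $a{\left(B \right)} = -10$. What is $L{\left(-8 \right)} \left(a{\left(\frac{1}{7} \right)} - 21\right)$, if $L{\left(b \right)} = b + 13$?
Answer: $-155$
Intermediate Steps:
$L{\left(b \right)} = 13 + b$
$L{\left(-8 \right)} \left(a{\left(\frac{1}{7} \right)} - 21\right) = \left(13 - 8\right) \left(-10 - 21\right) = 5 \left(-31\right) = -155$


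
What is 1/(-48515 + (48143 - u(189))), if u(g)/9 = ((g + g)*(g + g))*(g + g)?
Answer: -1/486091740 ≈ -2.0572e-9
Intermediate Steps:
u(g) = 72*g³ (u(g) = 9*(((g + g)*(g + g))*(g + g)) = 9*(((2*g)*(2*g))*(2*g)) = 9*((4*g²)*(2*g)) = 9*(8*g³) = 72*g³)
1/(-48515 + (48143 - u(189))) = 1/(-48515 + (48143 - 72*189³)) = 1/(-48515 + (48143 - 72*6751269)) = 1/(-48515 + (48143 - 1*486091368)) = 1/(-48515 + (48143 - 486091368)) = 1/(-48515 - 486043225) = 1/(-486091740) = -1/486091740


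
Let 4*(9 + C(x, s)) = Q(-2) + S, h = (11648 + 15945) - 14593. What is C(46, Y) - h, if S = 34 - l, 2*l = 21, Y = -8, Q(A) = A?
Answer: -104029/8 ≈ -13004.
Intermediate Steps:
l = 21/2 (l = (½)*21 = 21/2 ≈ 10.500)
S = 47/2 (S = 34 - 1*21/2 = 34 - 21/2 = 47/2 ≈ 23.500)
h = 13000 (h = 27593 - 14593 = 13000)
C(x, s) = -29/8 (C(x, s) = -9 + (-2 + 47/2)/4 = -9 + (¼)*(43/2) = -9 + 43/8 = -29/8)
C(46, Y) - h = -29/8 - 1*13000 = -29/8 - 13000 = -104029/8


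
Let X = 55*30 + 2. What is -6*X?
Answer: -9912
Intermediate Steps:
X = 1652 (X = 1650 + 2 = 1652)
-6*X = -6*1652 = -9912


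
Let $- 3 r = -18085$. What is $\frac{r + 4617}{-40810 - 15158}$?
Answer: $- \frac{998}{5247} \approx -0.1902$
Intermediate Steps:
$r = \frac{18085}{3}$ ($r = \left(- \frac{1}{3}\right) \left(-18085\right) = \frac{18085}{3} \approx 6028.3$)
$\frac{r + 4617}{-40810 - 15158} = \frac{\frac{18085}{3} + 4617}{-40810 - 15158} = \frac{31936}{3 \left(-55968\right)} = \frac{31936}{3} \left(- \frac{1}{55968}\right) = - \frac{998}{5247}$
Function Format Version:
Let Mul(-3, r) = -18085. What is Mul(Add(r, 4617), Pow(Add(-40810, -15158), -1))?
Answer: Rational(-998, 5247) ≈ -0.19020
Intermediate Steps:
r = Rational(18085, 3) (r = Mul(Rational(-1, 3), -18085) = Rational(18085, 3) ≈ 6028.3)
Mul(Add(r, 4617), Pow(Add(-40810, -15158), -1)) = Mul(Add(Rational(18085, 3), 4617), Pow(Add(-40810, -15158), -1)) = Mul(Rational(31936, 3), Pow(-55968, -1)) = Mul(Rational(31936, 3), Rational(-1, 55968)) = Rational(-998, 5247)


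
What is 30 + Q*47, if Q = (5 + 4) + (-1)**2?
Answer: 500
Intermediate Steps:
Q = 10 (Q = 9 + 1 = 10)
30 + Q*47 = 30 + 10*47 = 30 + 470 = 500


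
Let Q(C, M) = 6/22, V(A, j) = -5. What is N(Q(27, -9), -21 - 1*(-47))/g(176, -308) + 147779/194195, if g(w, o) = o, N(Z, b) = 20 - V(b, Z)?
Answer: 40661057/59812060 ≈ 0.67981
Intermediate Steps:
Q(C, M) = 3/11 (Q(C, M) = 6*(1/22) = 3/11)
N(Z, b) = 25 (N(Z, b) = 20 - 1*(-5) = 20 + 5 = 25)
N(Q(27, -9), -21 - 1*(-47))/g(176, -308) + 147779/194195 = 25/(-308) + 147779/194195 = 25*(-1/308) + 147779*(1/194195) = -25/308 + 147779/194195 = 40661057/59812060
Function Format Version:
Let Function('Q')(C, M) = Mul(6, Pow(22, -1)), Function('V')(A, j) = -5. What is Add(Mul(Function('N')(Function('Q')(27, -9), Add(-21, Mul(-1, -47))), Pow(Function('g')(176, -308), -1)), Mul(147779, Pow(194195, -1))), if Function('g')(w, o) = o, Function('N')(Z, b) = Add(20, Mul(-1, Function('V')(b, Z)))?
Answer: Rational(40661057, 59812060) ≈ 0.67981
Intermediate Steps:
Function('Q')(C, M) = Rational(3, 11) (Function('Q')(C, M) = Mul(6, Rational(1, 22)) = Rational(3, 11))
Function('N')(Z, b) = 25 (Function('N')(Z, b) = Add(20, Mul(-1, -5)) = Add(20, 5) = 25)
Add(Mul(Function('N')(Function('Q')(27, -9), Add(-21, Mul(-1, -47))), Pow(Function('g')(176, -308), -1)), Mul(147779, Pow(194195, -1))) = Add(Mul(25, Pow(-308, -1)), Mul(147779, Pow(194195, -1))) = Add(Mul(25, Rational(-1, 308)), Mul(147779, Rational(1, 194195))) = Add(Rational(-25, 308), Rational(147779, 194195)) = Rational(40661057, 59812060)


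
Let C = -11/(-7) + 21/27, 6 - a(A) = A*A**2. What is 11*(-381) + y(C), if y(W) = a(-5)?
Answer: -4060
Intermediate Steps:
a(A) = 6 - A**3 (a(A) = 6 - A*A**2 = 6 - A**3)
C = 148/63 (C = -11*(-1/7) + 21*(1/27) = 11/7 + 7/9 = 148/63 ≈ 2.3492)
y(W) = 131 (y(W) = 6 - 1*(-5)**3 = 6 - 1*(-125) = 6 + 125 = 131)
11*(-381) + y(C) = 11*(-381) + 131 = -4191 + 131 = -4060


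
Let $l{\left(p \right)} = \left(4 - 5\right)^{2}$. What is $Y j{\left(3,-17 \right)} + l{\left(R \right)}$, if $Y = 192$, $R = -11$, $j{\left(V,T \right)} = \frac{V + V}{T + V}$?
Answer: $- \frac{569}{7} \approx -81.286$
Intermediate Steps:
$j{\left(V,T \right)} = \frac{2 V}{T + V}$
$l{\left(p \right)} = 1$ ($l{\left(p \right)} = \left(-1\right)^{2} = 1$)
$Y j{\left(3,-17 \right)} + l{\left(R \right)} = 192 \cdot 2 \cdot 3 \frac{1}{-17 + 3} + 1 = 192 \cdot 2 \cdot 3 \frac{1}{-14} + 1 = 192 \cdot 2 \cdot 3 \left(- \frac{1}{14}\right) + 1 = 192 \left(- \frac{3}{7}\right) + 1 = - \frac{576}{7} + 1 = - \frac{569}{7}$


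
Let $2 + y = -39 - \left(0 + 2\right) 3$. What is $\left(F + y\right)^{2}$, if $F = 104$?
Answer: $3249$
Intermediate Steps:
$y = -47$ ($y = -2 - \left(39 + \left(0 + 2\right) 3\right) = -2 - \left(39 + 2 \cdot 3\right) = -2 - 45 = -47$)
$\left(F + y\right)^{2} = \left(104 - 47\right)^{2} = 57^{2} = 3249$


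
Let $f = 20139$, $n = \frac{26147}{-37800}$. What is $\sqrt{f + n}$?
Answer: $\frac{\sqrt{31971578226}}{1260} \approx 141.91$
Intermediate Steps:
$n = - \frac{26147}{37800}$ ($n = 26147 \left(- \frac{1}{37800}\right) = - \frac{26147}{37800} \approx -0.69172$)
$\sqrt{f + n} = \sqrt{20139 - \frac{26147}{37800}} = \sqrt{\frac{761228053}{37800}} = \frac{\sqrt{31971578226}}{1260}$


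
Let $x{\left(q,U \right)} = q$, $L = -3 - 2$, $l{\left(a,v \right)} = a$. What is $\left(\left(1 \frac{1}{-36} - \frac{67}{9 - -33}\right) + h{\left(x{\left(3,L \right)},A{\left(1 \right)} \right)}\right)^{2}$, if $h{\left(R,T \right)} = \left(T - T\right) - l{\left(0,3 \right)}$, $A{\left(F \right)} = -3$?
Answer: $\frac{167281}{63504} \approx 2.6342$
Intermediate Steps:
$L = -5$
$h{\left(R,T \right)} = 0$ ($h{\left(R,T \right)} = \left(T - T\right) - 0 = 0 + 0 = 0$)
$\left(\left(1 \frac{1}{-36} - \frac{67}{9 - -33}\right) + h{\left(x{\left(3,L \right)},A{\left(1 \right)} \right)}\right)^{2} = \left(\left(1 \frac{1}{-36} - \frac{67}{9 - -33}\right) + 0\right)^{2} = \left(\left(1 \left(- \frac{1}{36}\right) - \frac{67}{9 + 33}\right) + 0\right)^{2} = \left(\left(- \frac{1}{36} - \frac{67}{42}\right) + 0\right)^{2} = \left(- \frac{409}{252} + 0\right)^{2} = \left(- \frac{409}{252}\right)^{2} = \frac{167281}{63504}$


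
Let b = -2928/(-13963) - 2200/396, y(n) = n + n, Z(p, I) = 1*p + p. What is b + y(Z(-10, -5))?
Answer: -5698478/125667 ≈ -45.346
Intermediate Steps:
Z(p, I) = 2*p (Z(p, I) = p + p = 2*p)
y(n) = 2*n
b = -671798/125667 (b = -2928*(-1/13963) - 2200*1/396 = 2928/13963 - 50/9 = -671798/125667 ≈ -5.3459)
b + y(Z(-10, -5)) = -671798/125667 + 2*(2*(-10)) = -671798/125667 + 2*(-20) = -671798/125667 - 40 = -5698478/125667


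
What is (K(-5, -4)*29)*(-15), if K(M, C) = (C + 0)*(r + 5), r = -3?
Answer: 3480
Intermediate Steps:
K(M, C) = 2*C (K(M, C) = (C + 0)*(-3 + 5) = C*2 = 2*C)
(K(-5, -4)*29)*(-15) = ((2*(-4))*29)*(-15) = -8*29*(-15) = -232*(-15) = 3480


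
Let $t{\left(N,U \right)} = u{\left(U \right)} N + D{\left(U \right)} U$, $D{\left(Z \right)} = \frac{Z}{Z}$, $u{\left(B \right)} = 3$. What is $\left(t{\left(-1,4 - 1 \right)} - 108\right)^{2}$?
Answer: $11664$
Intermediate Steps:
$D{\left(Z \right)} = 1$
$t{\left(N,U \right)} = U + 3 N$ ($t{\left(N,U \right)} = 3 N + 1 U = 3 N + U = U + 3 N$)
$\left(t{\left(-1,4 - 1 \right)} - 108\right)^{2} = \left(\left(\left(4 - 1\right) + 3 \left(-1\right)\right) - 108\right)^{2} = \left(\left(3 - 3\right) - 108\right)^{2} = \left(0 - 108\right)^{2} = \left(-108\right)^{2} = 11664$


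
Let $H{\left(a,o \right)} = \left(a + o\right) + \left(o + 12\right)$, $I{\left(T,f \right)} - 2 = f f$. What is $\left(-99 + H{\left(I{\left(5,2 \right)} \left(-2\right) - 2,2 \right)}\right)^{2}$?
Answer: $9409$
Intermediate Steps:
$I{\left(T,f \right)} = 2 + f^{2}$ ($I{\left(T,f \right)} = 2 + f f = 2 + f^{2}$)
$H{\left(a,o \right)} = 12 + a + 2 o$ ($H{\left(a,o \right)} = \left(a + o\right) + \left(12 + o\right) = 12 + a + 2 o$)
$\left(-99 + H{\left(I{\left(5,2 \right)} \left(-2\right) - 2,2 \right)}\right)^{2} = \left(-99 + \left(12 + \left(\left(2 + 2^{2}\right) \left(-2\right) - 2\right) + 2 \cdot 2\right)\right)^{2} = \left(-99 + \left(12 + \left(\left(2 + 4\right) \left(-2\right) - 2\right) + 4\right)\right)^{2} = \left(-99 + \left(12 + \left(6 \left(-2\right) - 2\right) + 4\right)\right)^{2} = \left(-99 + \left(12 - 14 + 4\right)\right)^{2} = \left(-99 + 2\right)^{2} = \left(-97\right)^{2} = 9409$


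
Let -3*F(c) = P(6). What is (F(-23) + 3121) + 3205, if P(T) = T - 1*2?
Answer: 18974/3 ≈ 6324.7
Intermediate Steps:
P(T) = -2 + T (P(T) = T - 2 = -2 + T)
F(c) = -4/3 (F(c) = -(-2 + 6)/3 = -⅓*4 = -4/3)
(F(-23) + 3121) + 3205 = (-4/3 + 3121) + 3205 = 9359/3 + 3205 = 18974/3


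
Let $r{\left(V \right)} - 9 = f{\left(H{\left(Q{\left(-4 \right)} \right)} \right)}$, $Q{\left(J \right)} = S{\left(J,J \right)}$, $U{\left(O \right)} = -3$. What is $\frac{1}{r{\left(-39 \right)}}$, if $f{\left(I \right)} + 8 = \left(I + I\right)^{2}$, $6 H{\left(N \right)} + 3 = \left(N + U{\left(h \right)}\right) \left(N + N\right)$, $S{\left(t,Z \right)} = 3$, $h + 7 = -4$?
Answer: $\frac{1}{2} \approx 0.5$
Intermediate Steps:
$h = -11$ ($h = -7 - 4 = -11$)
$Q{\left(J \right)} = 3$
$H{\left(N \right)} = - \frac{1}{2} + \frac{N \left(-3 + N\right)}{3}$ ($H{\left(N \right)} = - \frac{1}{2} + \frac{\left(N - 3\right) \left(N + N\right)}{6} = - \frac{1}{2} + \frac{\left(-3 + N\right) 2 N}{6} = - \frac{1}{2} + \frac{2 N \left(-3 + N\right)}{6} = - \frac{1}{2} + \frac{N \left(-3 + N\right)}{3}$)
$f{\left(I \right)} = -8 + 4 I^{2}$ ($f{\left(I \right)} = -8 + \left(I + I\right)^{2} = -8 + \left(2 I\right)^{2} = -8 + 4 I^{2}$)
$r{\left(V \right)} = 2$ ($r{\left(V \right)} = 9 - \left(8 - 4 \left(- \frac{1}{2} - 3 + \frac{3^{2}}{3}\right)^{2}\right) = 9 - \left(8 - 4 \left(- \frac{1}{2} - 3 + \frac{1}{3} \cdot 9\right)^{2}\right) = 9 - \left(8 - 4 \left(- \frac{1}{2} - 3 + 3\right)^{2}\right) = 9 - \left(8 - 4 \left(- \frac{1}{2}\right)^{2}\right) = 9 + \left(-8 + 4 \cdot \frac{1}{4}\right) = 9 + \left(-8 + 1\right) = 9 - 7 = 2$)
$\frac{1}{r{\left(-39 \right)}} = \frac{1}{2}$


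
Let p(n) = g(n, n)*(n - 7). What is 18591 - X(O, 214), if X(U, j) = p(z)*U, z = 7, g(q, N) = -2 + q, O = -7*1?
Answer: 18591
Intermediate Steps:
O = -7
p(n) = (-7 + n)*(-2 + n) (p(n) = (-2 + n)*(n - 7) = (-2 + n)*(-7 + n) = (-7 + n)*(-2 + n))
X(U, j) = 0 (X(U, j) = ((-7 + 7)*(-2 + 7))*U = (0*5)*U = 0*U = 0)
18591 - X(O, 214) = 18591 - 1*0 = 18591 + 0 = 18591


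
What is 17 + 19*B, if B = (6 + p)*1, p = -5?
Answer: 36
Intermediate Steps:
B = 1 (B = (6 - 5)*1 = 1*1 = 1)
17 + 19*B = 17 + 19*1 = 17 + 19 = 36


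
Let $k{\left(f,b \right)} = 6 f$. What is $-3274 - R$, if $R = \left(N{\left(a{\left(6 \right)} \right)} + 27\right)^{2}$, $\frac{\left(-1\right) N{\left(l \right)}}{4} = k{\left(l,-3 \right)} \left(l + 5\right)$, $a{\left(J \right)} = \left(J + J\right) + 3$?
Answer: $-51455203$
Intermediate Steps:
$a{\left(J \right)} = 3 + 2 J$ ($a{\left(J \right)} = 2 J + 3 = 3 + 2 J$)
$N{\left(l \right)} = - 24 l \left(5 + l\right)$ ($N{\left(l \right)} = - 4 \cdot 6 l \left(l + 5\right) = - 4 \cdot 6 l \left(5 + l\right) = - 24 l \left(5 + l\right)$)
$R = 51451929$ ($R = \left(- 24 \left(3 + 2 \cdot 6\right) \left(5 + \left(3 + 2 \cdot 6\right)\right) + 27\right)^{2} = \left(- 24 \left(3 + 12\right) \left(5 + \left(3 + 12\right)\right) + 27\right)^{2} = \left(\left(-24\right) 15 \left(5 + 15\right) + 27\right)^{2} = \left(\left(-24\right) 15 \cdot 20 + 27\right)^{2} = \left(-7200 + 27\right)^{2} = \left(-7173\right)^{2} = 51451929$)
$-3274 - R = -3274 - 51451929 = -51455203$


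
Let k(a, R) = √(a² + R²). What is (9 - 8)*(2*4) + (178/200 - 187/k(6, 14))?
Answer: 889/100 - 187*√58/116 ≈ -3.3871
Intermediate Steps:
k(a, R) = √(R² + a²)
(9 - 8)*(2*4) + (178/200 - 187/k(6, 14)) = (9 - 8)*(2*4) + (178/200 - 187/√(14² + 6²)) = 1*8 + (178*(1/200) - 187/√(196 + 36)) = 8 + (89/100 - 187*√58/116) = 889/100 - 187*√58/116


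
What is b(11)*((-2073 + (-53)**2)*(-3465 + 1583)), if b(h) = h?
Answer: -15236672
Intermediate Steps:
b(11)*((-2073 + (-53)**2)*(-3465 + 1583)) = 11*((-2073 + (-53)**2)*(-3465 + 1583)) = 11*((-2073 + 2809)*(-1882)) = 11*(736*(-1882)) = 11*(-1385152) = -15236672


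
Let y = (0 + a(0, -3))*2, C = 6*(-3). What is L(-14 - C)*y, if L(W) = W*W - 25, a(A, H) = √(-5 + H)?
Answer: -36*I*√2 ≈ -50.912*I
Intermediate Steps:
C = -18
y = 4*I*√2 (y = (0 + √(-5 - 3))*2 = (0 + √(-8))*2 = (0 + 2*I*√2)*2 = (2*I*√2)*2 = 4*I*√2 ≈ 5.6569*I)
L(W) = -25 + W² (L(W) = W² - 25 = -25 + W²)
L(-14 - C)*y = (-25 + (-14 - 1*(-18))²)*(4*I*√2) = (-25 + (-14 + 18)²)*(4*I*√2) = (-25 + 4²)*(4*I*√2) = (-25 + 16)*(4*I*√2) = -36*I*√2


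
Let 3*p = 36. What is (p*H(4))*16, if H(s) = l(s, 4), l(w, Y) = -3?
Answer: -576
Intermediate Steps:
H(s) = -3
p = 12 (p = (⅓)*36 = 12)
(p*H(4))*16 = (12*(-3))*16 = -36*16 = -576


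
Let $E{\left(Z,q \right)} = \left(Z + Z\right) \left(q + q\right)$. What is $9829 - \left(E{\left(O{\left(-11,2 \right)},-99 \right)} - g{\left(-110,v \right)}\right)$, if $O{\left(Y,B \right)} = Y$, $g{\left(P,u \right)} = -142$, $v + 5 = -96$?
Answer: $5331$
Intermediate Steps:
$v = -101$ ($v = -5 - 96 = -101$)
$E{\left(Z,q \right)} = 4 Z q$ ($E{\left(Z,q \right)} = 2 Z 2 q = 4 Z q$)
$9829 - \left(E{\left(O{\left(-11,2 \right)},-99 \right)} - g{\left(-110,v \right)}\right) = 9829 - \left(4 \left(-11\right) \left(-99\right) - -142\right) = 9829 - \left(4356 + 142\right) = 9829 - 4498 = 5331$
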